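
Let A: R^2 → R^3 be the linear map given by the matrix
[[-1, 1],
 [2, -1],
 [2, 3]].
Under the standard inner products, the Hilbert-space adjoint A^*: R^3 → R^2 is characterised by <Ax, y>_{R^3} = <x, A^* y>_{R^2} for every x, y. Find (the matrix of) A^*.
A^* = A^T =
[[-1, 2, 2],
 [1, -1, 3]]

For real matrices with standard dot products, the defining identity <Ax, y> = <x, A^* y> gives (Ax)^T y = x^T (A^*) y, i.e. x^T A^T y = x^T (A^*) y. Since this holds for all x, y, we must have A^* = A^T. Therefore
A^* =
[[-1, 2, 2],
 [1, -1, 3]].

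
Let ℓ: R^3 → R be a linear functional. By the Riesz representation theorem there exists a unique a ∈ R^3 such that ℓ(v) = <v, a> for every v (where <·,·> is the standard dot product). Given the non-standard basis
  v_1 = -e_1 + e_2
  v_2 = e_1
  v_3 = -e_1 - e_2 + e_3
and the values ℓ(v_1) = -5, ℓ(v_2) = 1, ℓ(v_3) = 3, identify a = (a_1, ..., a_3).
a = (1, -4, 0)

Write a = (a_1, ..., a_3) in the standard basis. For each basis vector v_i, ℓ(v_i) = <v_i, a> is a linear equation in the a_j's. Collect the n equations into a matrix system V a = ℓ, where row i of V is v_i (expressed in the standard basis). Since V is invertible (lower-triangular with 1s on the diagonal, up to permutation), solve by back-substitution:
  V =
[[-1, 1, 0],
 [1, 0, 0],
 [-1, -1, 1]]
  V a = (-5, 1, 3)
Solving gives a = (1, -4, 0).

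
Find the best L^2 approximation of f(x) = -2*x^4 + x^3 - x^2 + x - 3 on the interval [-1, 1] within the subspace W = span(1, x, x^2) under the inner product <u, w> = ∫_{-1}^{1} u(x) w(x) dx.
g(x) = -19*x^2/7 + 8*x/5 - 99/35

The best approximation g ∈ W is the orthogonal projection of f onto W. Writing g = a_0 + a_1 x + a_2 x^2, the coefficients solve the normal equations G · a = b where
  G_{ij} = <φ_i, φ_j> and b_i = <f, φ_i>, with φ_0 = 1, φ_1 = x, φ_2 = x^2.
G =
  [2, 0, 2/3]
  [0, 2/3, 0]
  [2/3, 0, 2/5],
b = (-112/15, 16/15, -104/35).
Solving gives a_0 = -99/35, a_1 = 8/5, a_2 = -19/7, so
  g(x) = -19*x^2/7 + 8*x/5 - 99/35.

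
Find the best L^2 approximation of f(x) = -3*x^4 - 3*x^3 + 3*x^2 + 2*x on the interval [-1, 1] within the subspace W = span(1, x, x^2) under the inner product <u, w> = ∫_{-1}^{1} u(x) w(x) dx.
g(x) = 3*x^2/7 + x/5 + 9/35

The best approximation g ∈ W is the orthogonal projection of f onto W. Writing g = a_0 + a_1 x + a_2 x^2, the coefficients solve the normal equations G · a = b where
  G_{ij} = <φ_i, φ_j> and b_i = <f, φ_i>, with φ_0 = 1, φ_1 = x, φ_2 = x^2.
G =
  [2, 0, 2/3]
  [0, 2/3, 0]
  [2/3, 0, 2/5],
b = (4/5, 2/15, 12/35).
Solving gives a_0 = 9/35, a_1 = 1/5, a_2 = 3/7, so
  g(x) = 3*x^2/7 + x/5 + 9/35.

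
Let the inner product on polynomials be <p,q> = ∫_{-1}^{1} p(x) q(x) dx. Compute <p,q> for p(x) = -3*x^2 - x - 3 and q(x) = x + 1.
<p,q> = -26/3

Expand the product: p(x)·q(x) = -3*x^3 - 4*x^2 - 4*x - 3.
∫_{-1}^{1} of each monomial x^k gives [2/(k+1) if k even, 0 if k odd]. Integrating term-by-term (or equivalently evaluating the antiderivative F(x) = -3*x^4/4 - 4*x^3/3 - 2*x^2 - 3*x at the endpoints):
  F(1) − F(−1) = -85/12 − (19/12) = -26/3.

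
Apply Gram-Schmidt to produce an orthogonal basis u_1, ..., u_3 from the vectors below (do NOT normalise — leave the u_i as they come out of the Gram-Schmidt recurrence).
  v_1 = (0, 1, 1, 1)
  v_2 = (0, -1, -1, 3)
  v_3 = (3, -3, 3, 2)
Orthogonal basis:
  u_1 = (0, 1, 1, 1)
  u_2 = (0, -4/3, -4/3, 8/3)
  u_3 = (3, -3, 3, 0)

Apply the Gram-Schmidt recurrence
  u_1 = v_1
  u_i = v_i − Σ_{j<i} ((v_i · u_j) / (u_j · u_j)) · u_j.

Step by step this gives:
  u_1 = (0, 1, 1, 1)
  u_2 = (0, -4/3, -4/3, 8/3)
  u_3 = (3, -3, 3, 0)

Orthogonality check:
  u_2 · u_1 = 0 (should be 0)
  u_3 · u_1 = 0 (should be 0)
  u_3 · u_2 = 0 (should be 0)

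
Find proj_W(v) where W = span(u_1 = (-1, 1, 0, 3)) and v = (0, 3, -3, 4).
proj_W(v) = (-15/11, 15/11, 0, 45/11)

Set up U = [u_1 | ... | u_1] ∈ R^(4×1). The projector onto W = col(U) is P = U (U^T U)^(-1) U^T.
Compute U^T U =
  [11],
and U^T v = (15).
Solve U^T U · c = U^T v for the coefficients: c = (15/11). The projection is proj_W(v) = U c.
Check: (v - proj_W(v)) · u_1 = 0  (should be 0).
Result: proj_W(v) = (-15/11, 15/11, 0, 45/11).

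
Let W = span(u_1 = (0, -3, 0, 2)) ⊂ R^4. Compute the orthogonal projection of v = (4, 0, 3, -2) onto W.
proj_W(v) = (0, 12/13, 0, -8/13)

Set up U = [u_1 | ... | u_1] ∈ R^(4×1). The projector onto W = col(U) is P = U (U^T U)^(-1) U^T.
Compute U^T U =
  [13],
and U^T v = (-4).
Solve U^T U · c = U^T v for the coefficients: c = (-4/13). The projection is proj_W(v) = U c.
Check: (v - proj_W(v)) · u_1 = 0  (should be 0).
Result: proj_W(v) = (0, 12/13, 0, -8/13).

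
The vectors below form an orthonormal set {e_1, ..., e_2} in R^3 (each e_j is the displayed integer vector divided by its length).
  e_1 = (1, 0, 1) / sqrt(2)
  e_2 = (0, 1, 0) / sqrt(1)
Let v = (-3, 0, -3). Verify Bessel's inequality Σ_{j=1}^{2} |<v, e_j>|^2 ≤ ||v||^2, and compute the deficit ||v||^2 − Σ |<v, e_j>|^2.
Σ |<v, e_j>|^2 = 18; ||v||^2 = 18; deficit = 0

Write each e_j = u_j / sqrt(<u_j, u_j>) where u_j is the displayed integer vector. Then <v, e_j> = <v, u_j> / sqrt(<u_j, u_j>), so |<v, e_j>|^2 = <v, u_j>^2 / <u_j, u_j>.
Coefficients: <v, e_1> = -6/sqrt(2), <v, e_2> = 0/sqrt(1).
Square and sum: Σ |<v, e_j>|^2 = 18.
Compute ||v||^2 = v·v = 18.
Deficit = 18 − 18 = 0 ≥ 0, confirming Bessel's inequality. (The deficit equals ||v − Σ <v,e_j> e_j||^2, the squared distance from v to span{e_j}.)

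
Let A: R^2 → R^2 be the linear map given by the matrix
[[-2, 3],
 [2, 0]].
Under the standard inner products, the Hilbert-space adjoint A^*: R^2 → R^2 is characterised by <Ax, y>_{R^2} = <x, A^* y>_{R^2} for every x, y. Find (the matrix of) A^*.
A^* = A^T =
[[-2, 2],
 [3, 0]]

For real matrices with standard dot products, the defining identity <Ax, y> = <x, A^* y> gives (Ax)^T y = x^T (A^*) y, i.e. x^T A^T y = x^T (A^*) y. Since this holds for all x, y, we must have A^* = A^T. Therefore
A^* =
[[-2, 2],
 [3, 0]].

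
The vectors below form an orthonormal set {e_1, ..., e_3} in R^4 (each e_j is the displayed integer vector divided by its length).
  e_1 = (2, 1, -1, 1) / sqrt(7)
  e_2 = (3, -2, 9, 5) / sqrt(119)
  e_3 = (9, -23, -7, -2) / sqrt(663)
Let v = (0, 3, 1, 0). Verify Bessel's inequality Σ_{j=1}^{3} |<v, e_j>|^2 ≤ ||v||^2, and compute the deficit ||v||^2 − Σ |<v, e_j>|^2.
Σ |<v, e_j>|^2 = 365/39; ||v||^2 = 10; deficit = 25/39

Write each e_j = u_j / sqrt(<u_j, u_j>) where u_j is the displayed integer vector. Then <v, e_j> = <v, u_j> / sqrt(<u_j, u_j>), so |<v, e_j>|^2 = <v, u_j>^2 / <u_j, u_j>.
Coefficients: <v, e_1> = 2/sqrt(7), <v, e_2> = 3/sqrt(119), <v, e_3> = -76/sqrt(663).
Square and sum: Σ |<v, e_j>|^2 = 365/39.
Compute ||v||^2 = v·v = 10.
Deficit = 10 − 365/39 = 25/39 ≥ 0, confirming Bessel's inequality. (The deficit equals ||v − Σ <v,e_j> e_j||^2, the squared distance from v to span{e_j}.)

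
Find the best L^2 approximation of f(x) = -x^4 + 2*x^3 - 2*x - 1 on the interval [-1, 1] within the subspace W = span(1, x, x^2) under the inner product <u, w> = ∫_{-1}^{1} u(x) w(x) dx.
g(x) = -6*x^2/7 - 4*x/5 - 32/35

The best approximation g ∈ W is the orthogonal projection of f onto W. Writing g = a_0 + a_1 x + a_2 x^2, the coefficients solve the normal equations G · a = b where
  G_{ij} = <φ_i, φ_j> and b_i = <f, φ_i>, with φ_0 = 1, φ_1 = x, φ_2 = x^2.
G =
  [2, 0, 2/3]
  [0, 2/3, 0]
  [2/3, 0, 2/5],
b = (-12/5, -8/15, -20/21).
Solving gives a_0 = -32/35, a_1 = -4/5, a_2 = -6/7, so
  g(x) = -6*x^2/7 - 4*x/5 - 32/35.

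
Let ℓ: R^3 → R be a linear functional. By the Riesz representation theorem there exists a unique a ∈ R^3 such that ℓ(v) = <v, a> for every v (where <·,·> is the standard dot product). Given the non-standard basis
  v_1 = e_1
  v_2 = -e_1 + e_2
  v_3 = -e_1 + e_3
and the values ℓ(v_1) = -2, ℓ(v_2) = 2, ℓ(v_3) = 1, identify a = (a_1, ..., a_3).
a = (-2, 0, -1)

Write a = (a_1, ..., a_3) in the standard basis. For each basis vector v_i, ℓ(v_i) = <v_i, a> is a linear equation in the a_j's. Collect the n equations into a matrix system V a = ℓ, where row i of V is v_i (expressed in the standard basis). Since V is invertible (lower-triangular with 1s on the diagonal, up to permutation), solve by back-substitution:
  V =
[[1, 0, 0],
 [-1, 1, 0],
 [-1, 0, 1]]
  V a = (-2, 2, 1)
Solving gives a = (-2, 0, -1).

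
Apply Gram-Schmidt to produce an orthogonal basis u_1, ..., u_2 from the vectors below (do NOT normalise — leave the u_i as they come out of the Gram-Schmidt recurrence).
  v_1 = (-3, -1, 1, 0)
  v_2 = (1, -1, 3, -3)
Orthogonal basis:
  u_1 = (-3, -1, 1, 0)
  u_2 = (14/11, -10/11, 32/11, -3)

Apply the Gram-Schmidt recurrence
  u_1 = v_1
  u_i = v_i − Σ_{j<i} ((v_i · u_j) / (u_j · u_j)) · u_j.

Step by step this gives:
  u_1 = (-3, -1, 1, 0)
  u_2 = (14/11, -10/11, 32/11, -3)

Orthogonality check:
  u_2 · u_1 = 0 (should be 0)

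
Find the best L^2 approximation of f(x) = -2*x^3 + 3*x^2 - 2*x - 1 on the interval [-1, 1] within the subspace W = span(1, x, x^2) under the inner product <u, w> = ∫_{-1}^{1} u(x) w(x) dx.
g(x) = 3*x^2 - 16*x/5 - 1

The best approximation g ∈ W is the orthogonal projection of f onto W. Writing g = a_0 + a_1 x + a_2 x^2, the coefficients solve the normal equations G · a = b where
  G_{ij} = <φ_i, φ_j> and b_i = <f, φ_i>, with φ_0 = 1, φ_1 = x, φ_2 = x^2.
G =
  [2, 0, 2/3]
  [0, 2/3, 0]
  [2/3, 0, 2/5],
b = (0, -32/15, 8/15).
Solving gives a_0 = -1, a_1 = -16/5, a_2 = 3, so
  g(x) = 3*x^2 - 16*x/5 - 1.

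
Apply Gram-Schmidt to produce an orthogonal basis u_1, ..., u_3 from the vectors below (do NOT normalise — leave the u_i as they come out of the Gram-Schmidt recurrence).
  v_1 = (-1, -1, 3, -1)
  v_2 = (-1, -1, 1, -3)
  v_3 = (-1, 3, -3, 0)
Orthogonal basis:
  u_1 = (-1, -1, 3, -1)
  u_2 = (-1/3, -1/3, -1, -7/3)
  u_3 = (-9/5, 11/5, 1/10, -1/10)

Apply the Gram-Schmidt recurrence
  u_1 = v_1
  u_i = v_i − Σ_{j<i} ((v_i · u_j) / (u_j · u_j)) · u_j.

Step by step this gives:
  u_1 = (-1, -1, 3, -1)
  u_2 = (-1/3, -1/3, -1, -7/3)
  u_3 = (-9/5, 11/5, 1/10, -1/10)

Orthogonality check:
  u_2 · u_1 = 0 (should be 0)
  u_3 · u_1 = 0 (should be 0)
  u_3 · u_2 = 0 (should be 0)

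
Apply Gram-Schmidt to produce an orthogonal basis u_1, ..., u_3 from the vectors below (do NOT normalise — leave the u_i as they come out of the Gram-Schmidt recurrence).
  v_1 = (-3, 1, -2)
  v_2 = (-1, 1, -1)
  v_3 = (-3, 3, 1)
Orthogonal basis:
  u_1 = (-3, 1, -2)
  u_2 = (2/7, 4/7, -1/7)
  u_3 = (-4/3, 4/3, 8/3)

Apply the Gram-Schmidt recurrence
  u_1 = v_1
  u_i = v_i − Σ_{j<i} ((v_i · u_j) / (u_j · u_j)) · u_j.

Step by step this gives:
  u_1 = (-3, 1, -2)
  u_2 = (2/7, 4/7, -1/7)
  u_3 = (-4/3, 4/3, 8/3)

Orthogonality check:
  u_2 · u_1 = 0 (should be 0)
  u_3 · u_1 = 0 (should be 0)
  u_3 · u_2 = 0 (should be 0)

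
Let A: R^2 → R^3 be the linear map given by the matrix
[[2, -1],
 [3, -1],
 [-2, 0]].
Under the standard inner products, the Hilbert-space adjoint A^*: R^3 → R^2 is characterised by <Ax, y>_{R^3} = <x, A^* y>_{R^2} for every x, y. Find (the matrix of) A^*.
A^* = A^T =
[[2, 3, -2],
 [-1, -1, 0]]

For real matrices with standard dot products, the defining identity <Ax, y> = <x, A^* y> gives (Ax)^T y = x^T (A^*) y, i.e. x^T A^T y = x^T (A^*) y. Since this holds for all x, y, we must have A^* = A^T. Therefore
A^* =
[[2, 3, -2],
 [-1, -1, 0]].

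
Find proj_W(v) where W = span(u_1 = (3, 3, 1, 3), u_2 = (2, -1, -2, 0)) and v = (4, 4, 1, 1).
proj_W(v) = (806/251, 722/251, 194/251, 750/251)

Set up U = [u_1 | ... | u_2] ∈ R^(4×2). The projector onto W = col(U) is P = U (U^T U)^(-1) U^T.
Compute U^T U =
  [28, 1]
  [1, 9],
and U^T v = (28, 2).
Solve U^T U · c = U^T v for the coefficients: c = (250/251, 28/251). The projection is proj_W(v) = U c.
Check: (v - proj_W(v)) · u_1 = 0  (should be 0).
Check: (v - proj_W(v)) · u_2 = 0  (should be 0).
Result: proj_W(v) = (806/251, 722/251, 194/251, 750/251).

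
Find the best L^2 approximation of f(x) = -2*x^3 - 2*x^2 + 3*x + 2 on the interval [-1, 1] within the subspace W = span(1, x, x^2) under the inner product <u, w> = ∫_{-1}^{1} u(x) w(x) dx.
g(x) = -2*x^2 + 9*x/5 + 2

The best approximation g ∈ W is the orthogonal projection of f onto W. Writing g = a_0 + a_1 x + a_2 x^2, the coefficients solve the normal equations G · a = b where
  G_{ij} = <φ_i, φ_j> and b_i = <f, φ_i>, with φ_0 = 1, φ_1 = x, φ_2 = x^2.
G =
  [2, 0, 2/3]
  [0, 2/3, 0]
  [2/3, 0, 2/5],
b = (8/3, 6/5, 8/15).
Solving gives a_0 = 2, a_1 = 9/5, a_2 = -2, so
  g(x) = -2*x^2 + 9*x/5 + 2.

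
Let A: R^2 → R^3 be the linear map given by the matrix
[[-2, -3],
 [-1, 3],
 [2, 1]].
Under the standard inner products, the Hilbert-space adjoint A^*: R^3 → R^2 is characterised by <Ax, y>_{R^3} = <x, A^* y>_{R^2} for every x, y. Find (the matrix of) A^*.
A^* = A^T =
[[-2, -1, 2],
 [-3, 3, 1]]

For real matrices with standard dot products, the defining identity <Ax, y> = <x, A^* y> gives (Ax)^T y = x^T (A^*) y, i.e. x^T A^T y = x^T (A^*) y. Since this holds for all x, y, we must have A^* = A^T. Therefore
A^* =
[[-2, -1, 2],
 [-3, 3, 1]].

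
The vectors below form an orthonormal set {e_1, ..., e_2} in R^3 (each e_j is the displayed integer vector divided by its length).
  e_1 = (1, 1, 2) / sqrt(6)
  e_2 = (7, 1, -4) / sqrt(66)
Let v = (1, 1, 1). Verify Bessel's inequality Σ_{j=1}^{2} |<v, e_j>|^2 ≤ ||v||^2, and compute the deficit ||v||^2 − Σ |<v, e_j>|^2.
Σ |<v, e_j>|^2 = 32/11; ||v||^2 = 3; deficit = 1/11

Write each e_j = u_j / sqrt(<u_j, u_j>) where u_j is the displayed integer vector. Then <v, e_j> = <v, u_j> / sqrt(<u_j, u_j>), so |<v, e_j>|^2 = <v, u_j>^2 / <u_j, u_j>.
Coefficients: <v, e_1> = 4/sqrt(6), <v, e_2> = 4/sqrt(66).
Square and sum: Σ |<v, e_j>|^2 = 32/11.
Compute ||v||^2 = v·v = 3.
Deficit = 3 − 32/11 = 1/11 ≥ 0, confirming Bessel's inequality. (The deficit equals ||v − Σ <v,e_j> e_j||^2, the squared distance from v to span{e_j}.)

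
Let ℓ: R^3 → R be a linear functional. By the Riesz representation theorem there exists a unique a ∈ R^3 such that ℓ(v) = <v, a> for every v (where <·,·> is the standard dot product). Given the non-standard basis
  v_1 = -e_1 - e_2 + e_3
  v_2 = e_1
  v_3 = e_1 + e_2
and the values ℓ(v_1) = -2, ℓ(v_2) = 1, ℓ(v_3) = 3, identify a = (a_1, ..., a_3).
a = (1, 2, 1)

Write a = (a_1, ..., a_3) in the standard basis. For each basis vector v_i, ℓ(v_i) = <v_i, a> is a linear equation in the a_j's. Collect the n equations into a matrix system V a = ℓ, where row i of V is v_i (expressed in the standard basis). Since V is invertible (lower-triangular with 1s on the diagonal, up to permutation), solve by back-substitution:
  V =
[[-1, -1, 1],
 [1, 0, 0],
 [1, 1, 0]]
  V a = (-2, 1, 3)
Solving gives a = (1, 2, 1).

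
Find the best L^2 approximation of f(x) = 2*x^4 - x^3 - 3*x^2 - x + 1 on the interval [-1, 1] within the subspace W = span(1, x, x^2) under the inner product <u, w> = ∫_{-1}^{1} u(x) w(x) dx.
g(x) = -9*x^2/7 - 8*x/5 + 29/35

The best approximation g ∈ W is the orthogonal projection of f onto W. Writing g = a_0 + a_1 x + a_2 x^2, the coefficients solve the normal equations G · a = b where
  G_{ij} = <φ_i, φ_j> and b_i = <f, φ_i>, with φ_0 = 1, φ_1 = x, φ_2 = x^2.
G =
  [2, 0, 2/3]
  [0, 2/3, 0]
  [2/3, 0, 2/5],
b = (4/5, -16/15, 4/105).
Solving gives a_0 = 29/35, a_1 = -8/5, a_2 = -9/7, so
  g(x) = -9*x^2/7 - 8*x/5 + 29/35.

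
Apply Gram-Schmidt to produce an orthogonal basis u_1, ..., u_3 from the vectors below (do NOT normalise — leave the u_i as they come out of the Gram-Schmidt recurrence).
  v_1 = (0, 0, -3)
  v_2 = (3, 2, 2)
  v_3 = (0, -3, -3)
Orthogonal basis:
  u_1 = (0, 0, -3)
  u_2 = (3, 2, 0)
  u_3 = (18/13, -27/13, 0)

Apply the Gram-Schmidt recurrence
  u_1 = v_1
  u_i = v_i − Σ_{j<i} ((v_i · u_j) / (u_j · u_j)) · u_j.

Step by step this gives:
  u_1 = (0, 0, -3)
  u_2 = (3, 2, 0)
  u_3 = (18/13, -27/13, 0)

Orthogonality check:
  u_2 · u_1 = 0 (should be 0)
  u_3 · u_1 = 0 (should be 0)
  u_3 · u_2 = 0 (should be 0)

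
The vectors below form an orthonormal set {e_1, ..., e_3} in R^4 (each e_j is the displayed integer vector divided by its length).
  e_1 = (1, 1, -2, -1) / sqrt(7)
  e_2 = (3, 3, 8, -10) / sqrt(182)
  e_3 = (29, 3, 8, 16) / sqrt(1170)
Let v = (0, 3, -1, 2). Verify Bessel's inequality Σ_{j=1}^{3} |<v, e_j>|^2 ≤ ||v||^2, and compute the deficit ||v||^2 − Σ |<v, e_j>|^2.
Σ |<v, e_j>|^2 = 21/5; ||v||^2 = 14; deficit = 49/5

Write each e_j = u_j / sqrt(<u_j, u_j>) where u_j is the displayed integer vector. Then <v, e_j> = <v, u_j> / sqrt(<u_j, u_j>), so |<v, e_j>|^2 = <v, u_j>^2 / <u_j, u_j>.
Coefficients: <v, e_1> = 3/sqrt(7), <v, e_2> = -19/sqrt(182), <v, e_3> = 33/sqrt(1170).
Square and sum: Σ |<v, e_j>|^2 = 21/5.
Compute ||v||^2 = v·v = 14.
Deficit = 14 − 21/5 = 49/5 ≥ 0, confirming Bessel's inequality. (The deficit equals ||v − Σ <v,e_j> e_j||^2, the squared distance from v to span{e_j}.)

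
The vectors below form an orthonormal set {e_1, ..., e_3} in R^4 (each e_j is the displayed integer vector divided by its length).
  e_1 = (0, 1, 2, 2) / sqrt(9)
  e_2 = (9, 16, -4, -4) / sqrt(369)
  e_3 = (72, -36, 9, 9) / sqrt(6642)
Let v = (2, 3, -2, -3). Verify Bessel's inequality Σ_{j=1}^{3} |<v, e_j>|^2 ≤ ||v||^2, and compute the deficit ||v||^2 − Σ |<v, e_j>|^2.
Σ |<v, e_j>|^2 = 51/2; ||v||^2 = 26; deficit = 1/2

Write each e_j = u_j / sqrt(<u_j, u_j>) where u_j is the displayed integer vector. Then <v, e_j> = <v, u_j> / sqrt(<u_j, u_j>), so |<v, e_j>|^2 = <v, u_j>^2 / <u_j, u_j>.
Coefficients: <v, e_1> = -7/sqrt(9), <v, e_2> = 86/sqrt(369), <v, e_3> = -9/sqrt(6642).
Square and sum: Σ |<v, e_j>|^2 = 51/2.
Compute ||v||^2 = v·v = 26.
Deficit = 26 − 51/2 = 1/2 ≥ 0, confirming Bessel's inequality. (The deficit equals ||v − Σ <v,e_j> e_j||^2, the squared distance from v to span{e_j}.)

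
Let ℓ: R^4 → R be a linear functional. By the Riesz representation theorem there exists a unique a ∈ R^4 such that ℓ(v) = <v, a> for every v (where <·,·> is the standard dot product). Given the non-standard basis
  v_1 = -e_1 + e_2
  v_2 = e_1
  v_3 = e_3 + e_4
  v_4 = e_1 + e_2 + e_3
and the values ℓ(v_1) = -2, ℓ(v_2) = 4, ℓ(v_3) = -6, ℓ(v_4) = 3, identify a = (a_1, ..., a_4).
a = (4, 2, -3, -3)

Write a = (a_1, ..., a_4) in the standard basis. For each basis vector v_i, ℓ(v_i) = <v_i, a> is a linear equation in the a_j's. Collect the n equations into a matrix system V a = ℓ, where row i of V is v_i (expressed in the standard basis). Since V is invertible (lower-triangular with 1s on the diagonal, up to permutation), solve by back-substitution:
  V =
[[-1, 1, 0, 0],
 [1, 0, 0, 0],
 [0, 0, 1, 1],
 [1, 1, 1, 0]]
  V a = (-2, 4, -6, 3)
Solving gives a = (4, 2, -3, -3).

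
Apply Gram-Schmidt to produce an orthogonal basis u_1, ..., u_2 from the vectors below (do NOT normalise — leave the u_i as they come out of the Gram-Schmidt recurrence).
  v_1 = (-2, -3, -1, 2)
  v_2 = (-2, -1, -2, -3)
Orthogonal basis:
  u_1 = (-2, -3, -1, 2)
  u_2 = (-5/3, -1/2, -11/6, -10/3)

Apply the Gram-Schmidt recurrence
  u_1 = v_1
  u_i = v_i − Σ_{j<i} ((v_i · u_j) / (u_j · u_j)) · u_j.

Step by step this gives:
  u_1 = (-2, -3, -1, 2)
  u_2 = (-5/3, -1/2, -11/6, -10/3)

Orthogonality check:
  u_2 · u_1 = 0 (should be 0)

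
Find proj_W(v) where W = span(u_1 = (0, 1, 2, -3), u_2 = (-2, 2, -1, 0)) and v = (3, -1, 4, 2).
proj_W(v) = (8/3, -109/42, 31/21, -3/14)

Set up U = [u_1 | ... | u_2] ∈ R^(4×2). The projector onto W = col(U) is P = U (U^T U)^(-1) U^T.
Compute U^T U =
  [14, 0]
  [0, 9],
and U^T v = (1, -12).
Solve U^T U · c = U^T v for the coefficients: c = (1/14, -4/3). The projection is proj_W(v) = U c.
Check: (v - proj_W(v)) · u_1 = 0  (should be 0).
Check: (v - proj_W(v)) · u_2 = 0  (should be 0).
Result: proj_W(v) = (8/3, -109/42, 31/21, -3/14).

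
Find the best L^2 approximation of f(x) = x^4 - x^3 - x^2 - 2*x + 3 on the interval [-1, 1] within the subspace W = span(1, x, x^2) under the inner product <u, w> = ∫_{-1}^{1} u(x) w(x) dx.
g(x) = -x^2/7 - 13*x/5 + 102/35

The best approximation g ∈ W is the orthogonal projection of f onto W. Writing g = a_0 + a_1 x + a_2 x^2, the coefficients solve the normal equations G · a = b where
  G_{ij} = <φ_i, φ_j> and b_i = <f, φ_i>, with φ_0 = 1, φ_1 = x, φ_2 = x^2.
G =
  [2, 0, 2/3]
  [0, 2/3, 0]
  [2/3, 0, 2/5],
b = (86/15, -26/15, 66/35).
Solving gives a_0 = 102/35, a_1 = -13/5, a_2 = -1/7, so
  g(x) = -x^2/7 - 13*x/5 + 102/35.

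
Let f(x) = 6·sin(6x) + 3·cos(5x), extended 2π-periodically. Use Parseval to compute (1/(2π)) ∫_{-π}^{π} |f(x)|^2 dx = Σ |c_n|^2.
Σ |c_n|^2 = 45/2

Expand |f|^2 and use orthogonality of {sin(nx), cos(mx)} on [-π, π]:
  ∫_{-π}^{π} sin(nx)^2 dx = π, ∫ cos(mx)^2 dx = π, and cross terms integrate to 0.
So ∫_{-π}^{π} f(x)^2 dx = 6^2 · π + 3^2 · π = (36 + 9)π.
Divide by 2π: (36 + 9)/2 = 45/2.
By Parseval, this equals Σ |c_n|^2.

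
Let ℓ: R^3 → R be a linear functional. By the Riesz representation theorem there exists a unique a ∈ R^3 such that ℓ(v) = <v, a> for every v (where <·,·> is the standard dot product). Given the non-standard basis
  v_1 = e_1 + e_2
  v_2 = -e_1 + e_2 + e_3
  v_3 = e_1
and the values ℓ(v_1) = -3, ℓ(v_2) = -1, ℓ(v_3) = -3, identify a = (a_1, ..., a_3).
a = (-3, 0, -4)

Write a = (a_1, ..., a_3) in the standard basis. For each basis vector v_i, ℓ(v_i) = <v_i, a> is a linear equation in the a_j's. Collect the n equations into a matrix system V a = ℓ, where row i of V is v_i (expressed in the standard basis). Since V is invertible (lower-triangular with 1s on the diagonal, up to permutation), solve by back-substitution:
  V =
[[1, 1, 0],
 [-1, 1, 1],
 [1, 0, 0]]
  V a = (-3, -1, -3)
Solving gives a = (-3, 0, -4).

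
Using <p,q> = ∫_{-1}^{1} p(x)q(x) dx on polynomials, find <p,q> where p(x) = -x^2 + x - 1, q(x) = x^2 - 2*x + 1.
<p,q> = -76/15

Expand the product: p(x)·q(x) = -x^4 + 3*x^3 - 4*x^2 + 3*x - 1.
∫_{-1}^{1} of each monomial x^k gives [2/(k+1) if k even, 0 if k odd]. Integrating term-by-term (or equivalently evaluating the antiderivative F(x) = -x^5/5 + 3*x^4/4 - 4*x^3/3 + 3*x^2/2 - x at the endpoints):
  F(1) − F(−1) = -17/60 − (287/60) = -76/15.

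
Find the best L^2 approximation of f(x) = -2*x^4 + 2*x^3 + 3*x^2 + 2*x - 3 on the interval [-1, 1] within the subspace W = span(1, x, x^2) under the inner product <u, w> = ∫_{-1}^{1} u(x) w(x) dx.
g(x) = 9*x^2/7 + 16*x/5 - 99/35

The best approximation g ∈ W is the orthogonal projection of f onto W. Writing g = a_0 + a_1 x + a_2 x^2, the coefficients solve the normal equations G · a = b where
  G_{ij} = <φ_i, φ_j> and b_i = <f, φ_i>, with φ_0 = 1, φ_1 = x, φ_2 = x^2.
G =
  [2, 0, 2/3]
  [0, 2/3, 0]
  [2/3, 0, 2/5],
b = (-24/5, 32/15, -48/35).
Solving gives a_0 = -99/35, a_1 = 16/5, a_2 = 9/7, so
  g(x) = 9*x^2/7 + 16*x/5 - 99/35.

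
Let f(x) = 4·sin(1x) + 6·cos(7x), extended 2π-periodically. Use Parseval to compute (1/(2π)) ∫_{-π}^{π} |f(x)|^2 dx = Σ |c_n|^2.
Σ |c_n|^2 = 26

Expand |f|^2 and use orthogonality of {sin(nx), cos(mx)} on [-π, π]:
  ∫_{-π}^{π} sin(nx)^2 dx = π, ∫ cos(mx)^2 dx = π, and cross terms integrate to 0.
So ∫_{-π}^{π} f(x)^2 dx = 4^2 · π + 6^2 · π = (16 + 36)π.
Divide by 2π: (16 + 36)/2 = 26.
By Parseval, this equals Σ |c_n|^2.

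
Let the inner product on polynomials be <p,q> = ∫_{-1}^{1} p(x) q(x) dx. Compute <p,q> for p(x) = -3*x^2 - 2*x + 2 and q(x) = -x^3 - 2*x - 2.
<p,q> = -8/15

Expand the product: p(x)·q(x) = 3*x^5 + 2*x^4 + 4*x^3 + 10*x^2 - 4.
∫_{-1}^{1} of each monomial x^k gives [2/(k+1) if k even, 0 if k odd]. Integrating term-by-term (or equivalently evaluating the antiderivative F(x) = x^6/2 + 2*x^5/5 + x^4 + 10*x^3/3 - 4*x at the endpoints):
  F(1) − F(−1) = 37/30 − (53/30) = -8/15.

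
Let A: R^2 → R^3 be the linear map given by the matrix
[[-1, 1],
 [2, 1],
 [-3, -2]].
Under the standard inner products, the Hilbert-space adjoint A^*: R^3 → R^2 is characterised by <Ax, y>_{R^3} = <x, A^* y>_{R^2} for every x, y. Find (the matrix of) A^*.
A^* = A^T =
[[-1, 2, -3],
 [1, 1, -2]]

For real matrices with standard dot products, the defining identity <Ax, y> = <x, A^* y> gives (Ax)^T y = x^T (A^*) y, i.e. x^T A^T y = x^T (A^*) y. Since this holds for all x, y, we must have A^* = A^T. Therefore
A^* =
[[-1, 2, -3],
 [1, 1, -2]].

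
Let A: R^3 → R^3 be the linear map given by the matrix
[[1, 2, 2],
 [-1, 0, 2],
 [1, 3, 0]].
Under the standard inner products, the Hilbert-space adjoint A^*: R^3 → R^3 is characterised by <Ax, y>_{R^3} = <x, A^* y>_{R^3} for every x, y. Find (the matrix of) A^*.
A^* = A^T =
[[1, -1, 1],
 [2, 0, 3],
 [2, 2, 0]]

For real matrices with standard dot products, the defining identity <Ax, y> = <x, A^* y> gives (Ax)^T y = x^T (A^*) y, i.e. x^T A^T y = x^T (A^*) y. Since this holds for all x, y, we must have A^* = A^T. Therefore
A^* =
[[1, -1, 1],
 [2, 0, 3],
 [2, 2, 0]].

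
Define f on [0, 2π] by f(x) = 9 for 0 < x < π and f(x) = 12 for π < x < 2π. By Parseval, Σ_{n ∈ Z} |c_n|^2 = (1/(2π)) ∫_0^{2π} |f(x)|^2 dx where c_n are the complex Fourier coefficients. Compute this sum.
Σ |c_n|^2 = 225/2

Parseval equates the L^2 energy of f (normalised by 1/(2π)) with the ℓ^2 sum of its Fourier coefficients: (1/(2π)) ∫_0^{2π} |f|^2 = Σ |c_n|^2.
Compute the left side: (1/(2π)) [∫_0^π 9^2 dx + ∫_π^{2π} 12^2 dx] = (1/(2π)) · (81π + 144π) = (81 + 144)/2 = 225/2.
So Σ_{n ∈ Z} |c_n|^2 = 225/2.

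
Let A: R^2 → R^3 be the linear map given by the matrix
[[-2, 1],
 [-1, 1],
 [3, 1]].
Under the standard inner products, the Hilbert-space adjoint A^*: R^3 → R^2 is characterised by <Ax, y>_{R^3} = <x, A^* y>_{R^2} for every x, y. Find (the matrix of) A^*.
A^* = A^T =
[[-2, -1, 3],
 [1, 1, 1]]

For real matrices with standard dot products, the defining identity <Ax, y> = <x, A^* y> gives (Ax)^T y = x^T (A^*) y, i.e. x^T A^T y = x^T (A^*) y. Since this holds for all x, y, we must have A^* = A^T. Therefore
A^* =
[[-2, -1, 3],
 [1, 1, 1]].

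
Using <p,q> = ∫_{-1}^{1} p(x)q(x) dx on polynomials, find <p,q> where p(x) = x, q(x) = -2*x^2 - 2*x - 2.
<p,q> = -4/3

Expand the product: p(x)·q(x) = -2*x^3 - 2*x^2 - 2*x.
∫_{-1}^{1} of each monomial x^k gives [2/(k+1) if k even, 0 if k odd]. Integrating term-by-term (or equivalently evaluating the antiderivative F(x) = -x^4/2 - 2*x^3/3 - x^2 at the endpoints):
  F(1) − F(−1) = -13/6 − (-5/6) = -4/3.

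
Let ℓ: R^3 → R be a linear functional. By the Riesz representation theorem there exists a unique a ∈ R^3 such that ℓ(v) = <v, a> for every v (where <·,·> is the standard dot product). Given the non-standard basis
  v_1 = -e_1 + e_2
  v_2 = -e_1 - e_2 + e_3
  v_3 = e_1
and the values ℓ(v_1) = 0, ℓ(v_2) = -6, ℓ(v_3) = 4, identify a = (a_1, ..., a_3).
a = (4, 4, 2)

Write a = (a_1, ..., a_3) in the standard basis. For each basis vector v_i, ℓ(v_i) = <v_i, a> is a linear equation in the a_j's. Collect the n equations into a matrix system V a = ℓ, where row i of V is v_i (expressed in the standard basis). Since V is invertible (lower-triangular with 1s on the diagonal, up to permutation), solve by back-substitution:
  V =
[[-1, 1, 0],
 [-1, -1, 1],
 [1, 0, 0]]
  V a = (0, -6, 4)
Solving gives a = (4, 4, 2).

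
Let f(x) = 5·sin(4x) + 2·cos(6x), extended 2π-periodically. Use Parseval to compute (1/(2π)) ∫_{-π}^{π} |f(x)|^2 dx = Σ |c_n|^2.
Σ |c_n|^2 = 29/2

Expand |f|^2 and use orthogonality of {sin(nx), cos(mx)} on [-π, π]:
  ∫_{-π}^{π} sin(nx)^2 dx = π, ∫ cos(mx)^2 dx = π, and cross terms integrate to 0.
So ∫_{-π}^{π} f(x)^2 dx = 5^2 · π + 2^2 · π = (25 + 4)π.
Divide by 2π: (25 + 4)/2 = 29/2.
By Parseval, this equals Σ |c_n|^2.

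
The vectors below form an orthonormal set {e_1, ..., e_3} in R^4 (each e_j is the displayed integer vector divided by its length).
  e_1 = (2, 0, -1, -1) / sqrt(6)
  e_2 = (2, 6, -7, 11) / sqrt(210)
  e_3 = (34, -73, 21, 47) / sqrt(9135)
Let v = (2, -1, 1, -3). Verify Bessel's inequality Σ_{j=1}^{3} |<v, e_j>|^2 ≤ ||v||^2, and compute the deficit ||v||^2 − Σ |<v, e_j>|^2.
Σ |<v, e_j>|^2 = 419/29; ||v||^2 = 15; deficit = 16/29

Write each e_j = u_j / sqrt(<u_j, u_j>) where u_j is the displayed integer vector. Then <v, e_j> = <v, u_j> / sqrt(<u_j, u_j>), so |<v, e_j>|^2 = <v, u_j>^2 / <u_j, u_j>.
Coefficients: <v, e_1> = 6/sqrt(6), <v, e_2> = -42/sqrt(210), <v, e_3> = 21/sqrt(9135).
Square and sum: Σ |<v, e_j>|^2 = 419/29.
Compute ||v||^2 = v·v = 15.
Deficit = 15 − 419/29 = 16/29 ≥ 0, confirming Bessel's inequality. (The deficit equals ||v − Σ <v,e_j> e_j||^2, the squared distance from v to span{e_j}.)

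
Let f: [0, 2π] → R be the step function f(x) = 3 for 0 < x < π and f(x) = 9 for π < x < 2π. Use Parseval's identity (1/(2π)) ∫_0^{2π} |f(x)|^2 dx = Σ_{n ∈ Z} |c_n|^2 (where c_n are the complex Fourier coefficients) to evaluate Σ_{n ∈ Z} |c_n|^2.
Σ |c_n|^2 = 45

Parseval equates the L^2 energy of f (normalised by 1/(2π)) with the ℓ^2 sum of its Fourier coefficients: (1/(2π)) ∫_0^{2π} |f|^2 = Σ |c_n|^2.
Compute the left side: (1/(2π)) [∫_0^π 3^2 dx + ∫_π^{2π} 9^2 dx] = (1/(2π)) · (9π + 81π) = (9 + 81)/2 = 45.
So Σ_{n ∈ Z} |c_n|^2 = 45.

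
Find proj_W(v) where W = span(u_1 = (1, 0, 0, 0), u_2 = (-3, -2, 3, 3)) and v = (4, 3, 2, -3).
proj_W(v) = (4, 9/11, -27/22, -27/22)

Set up U = [u_1 | ... | u_2] ∈ R^(4×2). The projector onto W = col(U) is P = U (U^T U)^(-1) U^T.
Compute U^T U =
  [1, -3]
  [-3, 31],
and U^T v = (4, -21).
Solve U^T U · c = U^T v for the coefficients: c = (61/22, -9/22). The projection is proj_W(v) = U c.
Check: (v - proj_W(v)) · u_1 = 0  (should be 0).
Check: (v - proj_W(v)) · u_2 = 0  (should be 0).
Result: proj_W(v) = (4, 9/11, -27/22, -27/22).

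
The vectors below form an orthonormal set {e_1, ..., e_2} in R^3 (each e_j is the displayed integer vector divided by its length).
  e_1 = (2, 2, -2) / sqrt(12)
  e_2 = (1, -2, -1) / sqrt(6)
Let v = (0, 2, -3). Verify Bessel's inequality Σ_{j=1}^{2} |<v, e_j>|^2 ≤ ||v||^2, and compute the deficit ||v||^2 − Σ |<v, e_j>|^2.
Σ |<v, e_j>|^2 = 17/2; ||v||^2 = 13; deficit = 9/2

Write each e_j = u_j / sqrt(<u_j, u_j>) where u_j is the displayed integer vector. Then <v, e_j> = <v, u_j> / sqrt(<u_j, u_j>), so |<v, e_j>|^2 = <v, u_j>^2 / <u_j, u_j>.
Coefficients: <v, e_1> = 10/sqrt(12), <v, e_2> = -1/sqrt(6).
Square and sum: Σ |<v, e_j>|^2 = 17/2.
Compute ||v||^2 = v·v = 13.
Deficit = 13 − 17/2 = 9/2 ≥ 0, confirming Bessel's inequality. (The deficit equals ||v − Σ <v,e_j> e_j||^2, the squared distance from v to span{e_j}.)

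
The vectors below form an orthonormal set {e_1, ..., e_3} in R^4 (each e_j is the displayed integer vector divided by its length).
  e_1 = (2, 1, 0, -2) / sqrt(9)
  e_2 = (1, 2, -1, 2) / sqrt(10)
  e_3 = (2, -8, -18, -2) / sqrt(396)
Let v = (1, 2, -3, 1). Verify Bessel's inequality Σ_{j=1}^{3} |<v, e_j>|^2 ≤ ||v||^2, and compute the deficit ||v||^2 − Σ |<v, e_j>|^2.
Σ |<v, e_j>|^2 = 155/11; ||v||^2 = 15; deficit = 10/11

Write each e_j = u_j / sqrt(<u_j, u_j>) where u_j is the displayed integer vector. Then <v, e_j> = <v, u_j> / sqrt(<u_j, u_j>), so |<v, e_j>|^2 = <v, u_j>^2 / <u_j, u_j>.
Coefficients: <v, e_1> = 2/sqrt(9), <v, e_2> = 10/sqrt(10), <v, e_3> = 38/sqrt(396).
Square and sum: Σ |<v, e_j>|^2 = 155/11.
Compute ||v||^2 = v·v = 15.
Deficit = 15 − 155/11 = 10/11 ≥ 0, confirming Bessel's inequality. (The deficit equals ||v − Σ <v,e_j> e_j||^2, the squared distance from v to span{e_j}.)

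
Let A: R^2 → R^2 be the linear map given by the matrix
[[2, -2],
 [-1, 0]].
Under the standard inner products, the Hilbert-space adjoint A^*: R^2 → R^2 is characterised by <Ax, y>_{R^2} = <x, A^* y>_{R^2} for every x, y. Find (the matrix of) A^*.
A^* = A^T =
[[2, -1],
 [-2, 0]]

For real matrices with standard dot products, the defining identity <Ax, y> = <x, A^* y> gives (Ax)^T y = x^T (A^*) y, i.e. x^T A^T y = x^T (A^*) y. Since this holds for all x, y, we must have A^* = A^T. Therefore
A^* =
[[2, -1],
 [-2, 0]].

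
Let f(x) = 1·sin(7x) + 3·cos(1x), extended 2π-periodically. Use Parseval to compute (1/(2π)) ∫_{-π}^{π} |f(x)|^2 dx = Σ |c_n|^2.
Σ |c_n|^2 = 5

Expand |f|^2 and use orthogonality of {sin(nx), cos(mx)} on [-π, π]:
  ∫_{-π}^{π} sin(nx)^2 dx = π, ∫ cos(mx)^2 dx = π, and cross terms integrate to 0.
So ∫_{-π}^{π} f(x)^2 dx = 1^2 · π + 3^2 · π = (1 + 9)π.
Divide by 2π: (1 + 9)/2 = 5.
By Parseval, this equals Σ |c_n|^2.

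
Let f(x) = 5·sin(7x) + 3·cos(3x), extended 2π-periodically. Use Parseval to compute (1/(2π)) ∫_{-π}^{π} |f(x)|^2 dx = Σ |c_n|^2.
Σ |c_n|^2 = 17

Expand |f|^2 and use orthogonality of {sin(nx), cos(mx)} on [-π, π]:
  ∫_{-π}^{π} sin(nx)^2 dx = π, ∫ cos(mx)^2 dx = π, and cross terms integrate to 0.
So ∫_{-π}^{π} f(x)^2 dx = 5^2 · π + 3^2 · π = (25 + 9)π.
Divide by 2π: (25 + 9)/2 = 17.
By Parseval, this equals Σ |c_n|^2.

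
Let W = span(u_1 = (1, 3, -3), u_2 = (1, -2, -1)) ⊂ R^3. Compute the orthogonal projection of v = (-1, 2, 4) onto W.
proj_W(v) = (-49/22, 19/11, 73/22)

Set up U = [u_1 | ... | u_2] ∈ R^(3×2). The projector onto W = col(U) is P = U (U^T U)^(-1) U^T.
Compute U^T U =
  [19, -2]
  [-2, 6],
and U^T v = (-7, -9).
Solve U^T U · c = U^T v for the coefficients: c = (-6/11, -37/22). The projection is proj_W(v) = U c.
Check: (v - proj_W(v)) · u_1 = 0  (should be 0).
Check: (v - proj_W(v)) · u_2 = 0  (should be 0).
Result: proj_W(v) = (-49/22, 19/11, 73/22).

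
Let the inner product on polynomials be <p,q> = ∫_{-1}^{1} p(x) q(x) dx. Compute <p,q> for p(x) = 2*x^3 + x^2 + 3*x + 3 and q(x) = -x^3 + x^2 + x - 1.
<p,q> = -68/21

Expand the product: p(x)·q(x) = -2*x^6 + x^5 - x^3 + 5*x^2 - 3.
∫_{-1}^{1} of each monomial x^k gives [2/(k+1) if k even, 0 if k odd]. Integrating term-by-term (or equivalently evaluating the antiderivative F(x) = -2*x^7/7 + x^6/6 - x^4/4 + 5*x^3/3 - 3*x at the endpoints):
  F(1) − F(−1) = -143/84 − (43/28) = -68/21.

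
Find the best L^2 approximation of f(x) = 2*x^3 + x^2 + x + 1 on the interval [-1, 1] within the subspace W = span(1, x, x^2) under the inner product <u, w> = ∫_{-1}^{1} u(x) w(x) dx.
g(x) = x^2 + 11*x/5 + 1

The best approximation g ∈ W is the orthogonal projection of f onto W. Writing g = a_0 + a_1 x + a_2 x^2, the coefficients solve the normal equations G · a = b where
  G_{ij} = <φ_i, φ_j> and b_i = <f, φ_i>, with φ_0 = 1, φ_1 = x, φ_2 = x^2.
G =
  [2, 0, 2/3]
  [0, 2/3, 0]
  [2/3, 0, 2/5],
b = (8/3, 22/15, 16/15).
Solving gives a_0 = 1, a_1 = 11/5, a_2 = 1, so
  g(x) = x^2 + 11*x/5 + 1.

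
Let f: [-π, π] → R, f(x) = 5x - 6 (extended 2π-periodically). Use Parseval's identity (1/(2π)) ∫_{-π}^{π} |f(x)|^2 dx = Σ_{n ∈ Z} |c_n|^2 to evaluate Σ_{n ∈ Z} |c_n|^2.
Σ |c_n|^2 = 25π^2/3 + 36

Expand and integrate term by term over [-π, π]:
  ∫ (5x)^2 dx = 25·(2π^3/3); ∫ 2·5·(-6)·x dx = 0 (odd integrand); ∫ (-6)^2 dx = 36·2π.
So (1/(2π)) ∫_{-π}^{π} (5x - 6)^2 dx = 25π^2/3 + 36 = 25π^2/3 + 36.
Parseval ⇒ Σ |c_n|^2 = 25π^2/3 + 36.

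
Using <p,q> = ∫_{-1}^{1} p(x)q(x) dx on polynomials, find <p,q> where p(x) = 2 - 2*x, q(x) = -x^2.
<p,q> = -4/3

Expand the product: p(x)·q(x) = 2*x^3 - 2*x^2.
∫_{-1}^{1} of each monomial x^k gives [2/(k+1) if k even, 0 if k odd]. Integrating term-by-term (or equivalently evaluating the antiderivative F(x) = x^4/2 - 2*x^3/3 at the endpoints):
  F(1) − F(−1) = -1/6 − (7/6) = -4/3.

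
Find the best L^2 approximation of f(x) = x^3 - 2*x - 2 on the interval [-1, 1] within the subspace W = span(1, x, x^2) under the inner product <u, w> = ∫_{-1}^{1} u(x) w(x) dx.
g(x) = -7*x/5 - 2

The best approximation g ∈ W is the orthogonal projection of f onto W. Writing g = a_0 + a_1 x + a_2 x^2, the coefficients solve the normal equations G · a = b where
  G_{ij} = <φ_i, φ_j> and b_i = <f, φ_i>, with φ_0 = 1, φ_1 = x, φ_2 = x^2.
G =
  [2, 0, 2/3]
  [0, 2/3, 0]
  [2/3, 0, 2/5],
b = (-4, -14/15, -4/3).
Solving gives a_0 = -2, a_1 = -7/5, a_2 = 0, so
  g(x) = -7*x/5 - 2.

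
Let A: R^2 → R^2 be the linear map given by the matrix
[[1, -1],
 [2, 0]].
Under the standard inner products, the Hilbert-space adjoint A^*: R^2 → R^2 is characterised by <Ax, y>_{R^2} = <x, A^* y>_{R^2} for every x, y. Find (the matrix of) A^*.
A^* = A^T =
[[1, 2],
 [-1, 0]]

For real matrices with standard dot products, the defining identity <Ax, y> = <x, A^* y> gives (Ax)^T y = x^T (A^*) y, i.e. x^T A^T y = x^T (A^*) y. Since this holds for all x, y, we must have A^* = A^T. Therefore
A^* =
[[1, 2],
 [-1, 0]].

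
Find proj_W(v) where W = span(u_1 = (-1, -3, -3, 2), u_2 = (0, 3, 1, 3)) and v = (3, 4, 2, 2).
proj_W(v) = (203/401, 1683/401, 967/401, 668/401)

Set up U = [u_1 | ... | u_2] ∈ R^(4×2). The projector onto W = col(U) is P = U (U^T U)^(-1) U^T.
Compute U^T U =
  [23, -6]
  [-6, 19],
and U^T v = (-17, 20).
Solve U^T U · c = U^T v for the coefficients: c = (-203/401, 358/401). The projection is proj_W(v) = U c.
Check: (v - proj_W(v)) · u_1 = 0  (should be 0).
Check: (v - proj_W(v)) · u_2 = 0  (should be 0).
Result: proj_W(v) = (203/401, 1683/401, 967/401, 668/401).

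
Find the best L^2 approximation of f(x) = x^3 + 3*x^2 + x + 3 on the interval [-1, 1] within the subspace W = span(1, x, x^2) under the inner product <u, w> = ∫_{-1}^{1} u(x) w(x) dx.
g(x) = 3*x^2 + 8*x/5 + 3

The best approximation g ∈ W is the orthogonal projection of f onto W. Writing g = a_0 + a_1 x + a_2 x^2, the coefficients solve the normal equations G · a = b where
  G_{ij} = <φ_i, φ_j> and b_i = <f, φ_i>, with φ_0 = 1, φ_1 = x, φ_2 = x^2.
G =
  [2, 0, 2/3]
  [0, 2/3, 0]
  [2/3, 0, 2/5],
b = (8, 16/15, 16/5).
Solving gives a_0 = 3, a_1 = 8/5, a_2 = 3, so
  g(x) = 3*x^2 + 8*x/5 + 3.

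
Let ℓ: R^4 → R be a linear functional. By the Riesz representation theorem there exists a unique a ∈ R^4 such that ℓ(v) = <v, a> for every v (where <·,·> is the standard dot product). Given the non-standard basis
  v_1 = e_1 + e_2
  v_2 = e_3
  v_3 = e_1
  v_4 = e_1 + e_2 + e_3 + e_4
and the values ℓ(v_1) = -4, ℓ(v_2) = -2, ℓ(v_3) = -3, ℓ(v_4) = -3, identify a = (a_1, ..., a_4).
a = (-3, -1, -2, 3)

Write a = (a_1, ..., a_4) in the standard basis. For each basis vector v_i, ℓ(v_i) = <v_i, a> is a linear equation in the a_j's. Collect the n equations into a matrix system V a = ℓ, where row i of V is v_i (expressed in the standard basis). Since V is invertible (lower-triangular with 1s on the diagonal, up to permutation), solve by back-substitution:
  V =
[[1, 1, 0, 0],
 [0, 0, 1, 0],
 [1, 0, 0, 0],
 [1, 1, 1, 1]]
  V a = (-4, -2, -3, -3)
Solving gives a = (-3, -1, -2, 3).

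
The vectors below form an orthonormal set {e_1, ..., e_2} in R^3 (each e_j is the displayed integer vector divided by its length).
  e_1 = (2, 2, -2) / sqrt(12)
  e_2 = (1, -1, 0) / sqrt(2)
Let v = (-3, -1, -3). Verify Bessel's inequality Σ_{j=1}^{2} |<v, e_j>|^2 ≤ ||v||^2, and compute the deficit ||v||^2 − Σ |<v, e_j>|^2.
Σ |<v, e_j>|^2 = 7/3; ||v||^2 = 19; deficit = 50/3

Write each e_j = u_j / sqrt(<u_j, u_j>) where u_j is the displayed integer vector. Then <v, e_j> = <v, u_j> / sqrt(<u_j, u_j>), so |<v, e_j>|^2 = <v, u_j>^2 / <u_j, u_j>.
Coefficients: <v, e_1> = -2/sqrt(12), <v, e_2> = -2/sqrt(2).
Square and sum: Σ |<v, e_j>|^2 = 7/3.
Compute ||v||^2 = v·v = 19.
Deficit = 19 − 7/3 = 50/3 ≥ 0, confirming Bessel's inequality. (The deficit equals ||v − Σ <v,e_j> e_j||^2, the squared distance from v to span{e_j}.)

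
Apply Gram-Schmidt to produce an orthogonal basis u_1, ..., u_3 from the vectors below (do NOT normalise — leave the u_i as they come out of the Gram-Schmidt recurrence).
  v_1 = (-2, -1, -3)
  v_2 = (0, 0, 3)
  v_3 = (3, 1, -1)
Orthogonal basis:
  u_1 = (-2, -1, -3)
  u_2 = (-9/7, -9/14, 15/14)
  u_3 = (1/5, -2/5, 0)

Apply the Gram-Schmidt recurrence
  u_1 = v_1
  u_i = v_i − Σ_{j<i} ((v_i · u_j) / (u_j · u_j)) · u_j.

Step by step this gives:
  u_1 = (-2, -1, -3)
  u_2 = (-9/7, -9/14, 15/14)
  u_3 = (1/5, -2/5, 0)

Orthogonality check:
  u_2 · u_1 = 0 (should be 0)
  u_3 · u_1 = 0 (should be 0)
  u_3 · u_2 = 0 (should be 0)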